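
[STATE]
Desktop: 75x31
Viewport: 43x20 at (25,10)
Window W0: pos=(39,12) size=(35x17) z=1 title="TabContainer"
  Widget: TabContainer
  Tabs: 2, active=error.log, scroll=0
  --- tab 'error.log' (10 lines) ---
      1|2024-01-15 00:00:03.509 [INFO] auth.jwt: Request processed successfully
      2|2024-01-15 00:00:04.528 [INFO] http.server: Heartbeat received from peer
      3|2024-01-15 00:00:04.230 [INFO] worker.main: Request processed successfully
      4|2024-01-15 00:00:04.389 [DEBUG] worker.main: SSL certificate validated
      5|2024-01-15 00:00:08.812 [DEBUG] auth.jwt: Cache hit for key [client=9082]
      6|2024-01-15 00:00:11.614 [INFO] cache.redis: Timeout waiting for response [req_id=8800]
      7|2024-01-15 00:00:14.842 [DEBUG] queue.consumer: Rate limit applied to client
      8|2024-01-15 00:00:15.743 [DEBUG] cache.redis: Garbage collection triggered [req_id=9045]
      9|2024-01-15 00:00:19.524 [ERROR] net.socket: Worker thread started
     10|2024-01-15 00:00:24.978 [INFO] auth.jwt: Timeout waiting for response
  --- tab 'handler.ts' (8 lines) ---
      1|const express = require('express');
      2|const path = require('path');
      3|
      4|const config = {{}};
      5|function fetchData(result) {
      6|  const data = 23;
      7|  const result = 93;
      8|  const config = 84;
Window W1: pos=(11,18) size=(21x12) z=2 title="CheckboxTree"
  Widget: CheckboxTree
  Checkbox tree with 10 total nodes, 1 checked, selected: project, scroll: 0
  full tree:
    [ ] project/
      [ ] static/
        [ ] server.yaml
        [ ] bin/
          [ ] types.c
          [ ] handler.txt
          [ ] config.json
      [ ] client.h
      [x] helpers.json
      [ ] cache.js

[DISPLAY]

                                           
                                           
              ┏━━━━━━━━━━━━━━━━━━━━━━━━━━━━
              ┃ TabContainer               
              ┠────────────────────────────
              ┃[error.log]│ handler.ts     
              ┃────────────────────────────
              ┃2024-01-15 00:00:03.509 [INF
━━━━━━┓       ┃2024-01-15 00:00:04.528 [INF
      ┃       ┃2024-01-15 00:00:04.230 [INF
──────┨       ┃2024-01-15 00:00:04.389 [DEB
      ┃       ┃2024-01-15 00:00:08.812 [DEB
/     ┃       ┃2024-01-15 00:00:11.614 [INF
er.yam┃       ┃2024-01-15 00:00:14.842 [DEB
      ┃       ┃2024-01-15 00:00:15.743 [DEB
pes.c ┃       ┃2024-01-15 00:00:19.524 [ERR
ndler.┃       ┃2024-01-15 00:00:24.978 [INF
nfig.j┃       ┃                            
.h    ┃       ┗━━━━━━━━━━━━━━━━━━━━━━━━━━━━
━━━━━━┛                                    


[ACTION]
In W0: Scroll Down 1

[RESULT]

                                           
                                           
              ┏━━━━━━━━━━━━━━━━━━━━━━━━━━━━
              ┃ TabContainer               
              ┠────────────────────────────
              ┃[error.log]│ handler.ts     
              ┃────────────────────────────
              ┃2024-01-15 00:00:04.528 [INF
━━━━━━┓       ┃2024-01-15 00:00:04.230 [INF
      ┃       ┃2024-01-15 00:00:04.389 [DEB
──────┨       ┃2024-01-15 00:00:08.812 [DEB
      ┃       ┃2024-01-15 00:00:11.614 [INF
/     ┃       ┃2024-01-15 00:00:14.842 [DEB
er.yam┃       ┃2024-01-15 00:00:15.743 [DEB
      ┃       ┃2024-01-15 00:00:19.524 [ERR
pes.c ┃       ┃2024-01-15 00:00:24.978 [INF
ndler.┃       ┃                            
nfig.j┃       ┃                            
.h    ┃       ┗━━━━━━━━━━━━━━━━━━━━━━━━━━━━
━━━━━━┛                                    


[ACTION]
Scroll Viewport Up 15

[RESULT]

                                           
                                           
                                           
                                           
                                           
                                           
                                           
                                           
                                           
                                           
                                           
                                           
              ┏━━━━━━━━━━━━━━━━━━━━━━━━━━━━
              ┃ TabContainer               
              ┠────────────────────────────
              ┃[error.log]│ handler.ts     
              ┃────────────────────────────
              ┃2024-01-15 00:00:04.528 [INF
━━━━━━┓       ┃2024-01-15 00:00:04.230 [INF
      ┃       ┃2024-01-15 00:00:04.389 [DEB


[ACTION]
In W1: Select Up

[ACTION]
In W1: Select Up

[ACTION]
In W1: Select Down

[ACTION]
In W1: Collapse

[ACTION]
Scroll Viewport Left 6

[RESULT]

                                           
                                           
                                           
                                           
                                           
                                           
                                           
                                           
                                           
                                           
                                           
                                           
                    ┏━━━━━━━━━━━━━━━━━━━━━━
                    ┃ TabContainer         
                    ┠──────────────────────
                    ┃[error.log]│ handler.t
                    ┃──────────────────────
                    ┃2024-01-15 00:00:04.52
━━━━━━━━━━━━┓       ┃2024-01-15 00:00:04.23
oxTree      ┃       ┃2024-01-15 00:00:04.38


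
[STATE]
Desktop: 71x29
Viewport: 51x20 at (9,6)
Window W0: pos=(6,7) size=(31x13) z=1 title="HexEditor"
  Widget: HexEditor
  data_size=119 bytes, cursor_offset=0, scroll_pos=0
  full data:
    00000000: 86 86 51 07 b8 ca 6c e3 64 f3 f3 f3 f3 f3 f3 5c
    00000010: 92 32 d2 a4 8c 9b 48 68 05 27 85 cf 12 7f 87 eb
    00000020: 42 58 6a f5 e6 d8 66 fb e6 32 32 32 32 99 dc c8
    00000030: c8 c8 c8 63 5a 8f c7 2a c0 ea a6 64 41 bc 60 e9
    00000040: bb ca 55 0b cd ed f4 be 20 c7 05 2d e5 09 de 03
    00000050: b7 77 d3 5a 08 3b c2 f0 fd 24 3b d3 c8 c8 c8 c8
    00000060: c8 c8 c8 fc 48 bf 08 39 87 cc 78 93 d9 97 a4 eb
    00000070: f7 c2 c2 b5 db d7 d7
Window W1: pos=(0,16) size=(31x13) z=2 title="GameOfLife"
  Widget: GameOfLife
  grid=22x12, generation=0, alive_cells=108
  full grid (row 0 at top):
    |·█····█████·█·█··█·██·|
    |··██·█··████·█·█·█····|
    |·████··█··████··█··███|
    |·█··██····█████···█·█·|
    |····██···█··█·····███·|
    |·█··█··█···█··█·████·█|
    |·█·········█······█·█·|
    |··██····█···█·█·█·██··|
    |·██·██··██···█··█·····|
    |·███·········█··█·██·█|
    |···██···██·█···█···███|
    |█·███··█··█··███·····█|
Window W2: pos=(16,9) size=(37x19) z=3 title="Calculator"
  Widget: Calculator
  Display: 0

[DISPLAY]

                                                   
━━━━━━━━━━━━━━━━━━━━━━━━━━━┓                       
exEditor                   ┃                       
───────┏━━━━━━━━━━━━━━━━━━━━━━━━━━━━━━━━━━━┓       
000000 ┃ Calculator                        ┃       
000010 ┠───────────────────────────────────┨       
000020 ┃                                  0┃       
000030 ┃┌───┬───┬───┬───┐                  ┃       
000040 ┃│ 7 │ 8 │ 9 │ ÷ │                  ┃       
000050 ┃├───┼───┼───┼───┤                  ┃       
━━━━━━━┃│ 4 │ 5 │ 6 │ × │                  ┃       
ife    ┃├───┼───┼───┼───┤                  ┃       
───────┃│ 1 │ 2 │ 3 │ - │                  ┃       
       ┃├───┼───┼───┼───┤                  ┃       
··████·┃│ 0 │ . │ = │ + │                  ┃       
··█████┃├───┼───┼───┼───┤                  ┃       
·█··█··┃│ C │ MC│ MR│ M+│                  ┃       
···█··█┃└───┴───┴───┴───┘                  ┃       
···█···┃                                   ┃       
█···█·█┃                                   ┃       


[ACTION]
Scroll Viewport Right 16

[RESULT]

                                                   
━━━━━━━━━━━━━━━━┓                                  
                ┃                                  
━━━━━━━━━━━━━━━━━━━━━━━━━━━━━━━━┓                  
lculator                        ┃                  
────────────────────────────────┨                  
                               0┃                  
─┬───┬───┬───┐                  ┃                  
 │ 8 │ 9 │ ÷ │                  ┃                  
─┼───┼───┼───┤                  ┃                  
 │ 5 │ 6 │ × │                  ┃                  
─┼───┼───┼───┤                  ┃                  
 │ 2 │ 3 │ - │                  ┃                  
─┼───┼───┼───┤                  ┃                  
 │ . │ = │ + │                  ┃                  
─┼───┼───┼───┤                  ┃                  
 │ MC│ MR│ M+│                  ┃                  
─┴───┴───┴───┘                  ┃                  
                                ┃                  
                                ┃                  


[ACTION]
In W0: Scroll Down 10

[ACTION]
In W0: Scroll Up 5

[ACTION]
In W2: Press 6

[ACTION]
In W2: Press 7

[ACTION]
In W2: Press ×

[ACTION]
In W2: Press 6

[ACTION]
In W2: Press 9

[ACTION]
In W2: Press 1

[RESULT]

                                                   
━━━━━━━━━━━━━━━━┓                                  
                ┃                                  
━━━━━━━━━━━━━━━━━━━━━━━━━━━━━━━━┓                  
lculator                        ┃                  
────────────────────────────────┨                  
                             691┃                  
─┬───┬───┬───┐                  ┃                  
 │ 8 │ 9 │ ÷ │                  ┃                  
─┼───┼───┼───┤                  ┃                  
 │ 5 │ 6 │ × │                  ┃                  
─┼───┼───┼───┤                  ┃                  
 │ 2 │ 3 │ - │                  ┃                  
─┼───┼───┼───┤                  ┃                  
 │ . │ = │ + │                  ┃                  
─┼───┼───┼───┤                  ┃                  
 │ MC│ MR│ M+│                  ┃                  
─┴───┴───┴───┘                  ┃                  
                                ┃                  
                                ┃                  


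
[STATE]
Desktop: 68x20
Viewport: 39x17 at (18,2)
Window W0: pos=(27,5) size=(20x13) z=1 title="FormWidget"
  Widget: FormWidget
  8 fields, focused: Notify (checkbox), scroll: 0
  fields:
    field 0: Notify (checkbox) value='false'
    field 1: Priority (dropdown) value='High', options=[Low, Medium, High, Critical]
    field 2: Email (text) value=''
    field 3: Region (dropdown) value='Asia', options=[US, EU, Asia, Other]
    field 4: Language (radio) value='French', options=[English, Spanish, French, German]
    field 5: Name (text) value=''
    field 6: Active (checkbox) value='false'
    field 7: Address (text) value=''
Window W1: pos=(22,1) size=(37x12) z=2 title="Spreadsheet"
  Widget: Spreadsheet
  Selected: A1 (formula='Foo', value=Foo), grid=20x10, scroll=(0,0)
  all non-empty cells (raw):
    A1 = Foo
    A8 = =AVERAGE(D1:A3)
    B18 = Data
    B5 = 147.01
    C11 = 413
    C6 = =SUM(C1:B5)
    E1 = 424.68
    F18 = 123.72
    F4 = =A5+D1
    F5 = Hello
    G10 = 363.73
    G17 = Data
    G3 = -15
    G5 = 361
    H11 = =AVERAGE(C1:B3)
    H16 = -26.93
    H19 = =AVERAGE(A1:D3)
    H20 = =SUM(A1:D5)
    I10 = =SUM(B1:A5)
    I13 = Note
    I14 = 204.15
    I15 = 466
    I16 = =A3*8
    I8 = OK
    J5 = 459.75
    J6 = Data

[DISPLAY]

    ┃ Spreadsheet                      
    ┠──────────────────────────────────
    ┃A1: Foo                           
    ┃       A       B       C       D  
    ┃----------------------------------
    ┃  1 [Foo]          0       0      
    ┃  2        0       0       0      
    ┃  3        0       0       0      
    ┃  4        0       0       0      
    ┃  5        0  147.01       0      
    ┗━━━━━━━━━━━━━━━━━━━━━━━━━━━━━━━━━━
         ┃  Name:       [  ]┃          
         ┃  Active:     [ ] ┃          
         ┃  Address:    [  ]┃          
         ┃                  ┃          
         ┗━━━━━━━━━━━━━━━━━━┛          
                                       


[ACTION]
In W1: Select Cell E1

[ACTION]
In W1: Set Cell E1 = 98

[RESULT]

    ┃ Spreadsheet                      
    ┠──────────────────────────────────
    ┃E1: 98                            
    ┃       A       B       C       D  
    ┃----------------------------------
    ┃  1 Foo            0       0      
    ┃  2        0       0       0      
    ┃  3        0       0       0      
    ┃  4        0       0       0      
    ┃  5        0  147.01       0      
    ┗━━━━━━━━━━━━━━━━━━━━━━━━━━━━━━━━━━
         ┃  Name:       [  ]┃          
         ┃  Active:     [ ] ┃          
         ┃  Address:    [  ]┃          
         ┃                  ┃          
         ┗━━━━━━━━━━━━━━━━━━┛          
                                       


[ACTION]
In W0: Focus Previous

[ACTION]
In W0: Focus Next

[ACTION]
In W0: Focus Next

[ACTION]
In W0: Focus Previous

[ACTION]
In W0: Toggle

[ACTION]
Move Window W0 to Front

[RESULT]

    ┃ Spreadsheet                      
    ┠──────────────────────────────────
    ┃E1: 98                            
    ┃    ┏━━━━━━━━━━━━━━━━━━┓       D  
    ┃----┃ FormWidget       ┃----------
    ┃  1 ┠──────────────────┨   0      
    ┃  2 ┃> Notify:     [x] ┃   0      
    ┃  3 ┃  Priority:   [H▼]┃   0      
    ┃  4 ┃  Email:      [  ]┃   0      
    ┃  5 ┃  Region:     [A▼]┃   0      
    ┗━━━━┃  Language:   ( ) ┃━━━━━━━━━━
         ┃  Name:       [  ]┃          
         ┃  Active:     [ ] ┃          
         ┃  Address:    [  ]┃          
         ┃                  ┃          
         ┗━━━━━━━━━━━━━━━━━━┛          
                                       


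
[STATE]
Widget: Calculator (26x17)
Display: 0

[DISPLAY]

                         0
┌───┬───┬───┬───┐         
│ 7 │ 8 │ 9 │ ÷ │         
├───┼───┼───┼───┤         
│ 4 │ 5 │ 6 │ × │         
├───┼───┼───┼───┤         
│ 1 │ 2 │ 3 │ - │         
├───┼───┼───┼───┤         
│ 0 │ . │ = │ + │         
├───┼───┼───┼───┤         
│ C │ MC│ MR│ M+│         
└───┴───┴───┴───┘         
                          
                          
                          
                          
                          


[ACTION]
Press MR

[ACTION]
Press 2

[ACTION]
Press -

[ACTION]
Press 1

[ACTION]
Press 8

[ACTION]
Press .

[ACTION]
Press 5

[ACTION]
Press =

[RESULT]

                     -16.5
┌───┬───┬───┬───┐         
│ 7 │ 8 │ 9 │ ÷ │         
├───┼───┼───┼───┤         
│ 4 │ 5 │ 6 │ × │         
├───┼───┼───┼───┤         
│ 1 │ 2 │ 3 │ - │         
├───┼───┼───┼───┤         
│ 0 │ . │ = │ + │         
├───┼───┼───┼───┤         
│ C │ MC│ MR│ M+│         
└───┴───┴───┴───┘         
                          
                          
                          
                          
                          


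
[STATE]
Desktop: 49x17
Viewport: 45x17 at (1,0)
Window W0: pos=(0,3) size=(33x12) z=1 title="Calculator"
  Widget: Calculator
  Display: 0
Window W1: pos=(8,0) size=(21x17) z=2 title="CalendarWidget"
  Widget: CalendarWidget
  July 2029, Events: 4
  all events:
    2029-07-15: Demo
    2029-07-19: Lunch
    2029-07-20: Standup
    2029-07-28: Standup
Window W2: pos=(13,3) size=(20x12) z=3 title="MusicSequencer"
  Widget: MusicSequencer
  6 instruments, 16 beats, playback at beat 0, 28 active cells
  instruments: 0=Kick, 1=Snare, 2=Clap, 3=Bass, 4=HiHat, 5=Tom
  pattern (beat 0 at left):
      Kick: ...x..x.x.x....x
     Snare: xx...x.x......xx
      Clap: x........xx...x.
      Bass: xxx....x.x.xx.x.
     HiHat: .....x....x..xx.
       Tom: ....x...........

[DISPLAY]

       ┏━━━━━━━━━━━━━━━━━━━┓                 
       ┃ CalendarWidget    ┃                 
       ┠───────────────────┨                 
━━━━━━━┃    ┏━━━━━━━━━━━━━━━━━━┓             
 Calcul┃Mo T┃ MusicSequencer   ┃             
───────┃    ┠──────────────────┨             
       ┃ 2  ┃      ▼12345678901┃             
┌───┬──┃ 9 1┃  Kick···█··█·█·█·┃             
│ 7 │ 8┃16 1┃ Snare██···█·█····┃             
├───┼──┃23 2┃  Clap█········██·┃             
│ 4 │ 5┃30 3┃  Bass███····█·█·█┃             
├───┼──┃    ┃ HiHat·····█····█·┃             
│ 1 │ 2┃    ┃   Tom····█·······┃             
└───┴──┃    ┃                  ┃             
━━━━━━━┃    ┗━━━━━━━━━━━━━━━━━━┛             
       ┃                   ┃                 
       ┗━━━━━━━━━━━━━━━━━━━┛                 


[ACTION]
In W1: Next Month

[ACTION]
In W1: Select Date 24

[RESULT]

       ┏━━━━━━━━━━━━━━━━━━━┓                 
       ┃ CalendarWidget    ┃                 
       ┠───────────────────┨                 
━━━━━━━┃    ┏━━━━━━━━━━━━━━━━━━┓             
 Calcul┃Mo T┃ MusicSequencer   ┃             
───────┃    ┠──────────────────┨             
       ┃ 6  ┃      ▼12345678901┃             
┌───┬──┃13 1┃  Kick···█··█·█·█·┃             
│ 7 │ 8┃20 2┃ Snare██···█·█····┃             
├───┼──┃27 2┃  Clap█········██·┃             
│ 4 │ 5┃    ┃  Bass███····█·█·█┃             
├───┼──┃    ┃ HiHat·····█····█·┃             
│ 1 │ 2┃    ┃   Tom····█·······┃             
└───┴──┃    ┃                  ┃             
━━━━━━━┃    ┗━━━━━━━━━━━━━━━━━━┛             
       ┃                   ┃                 
       ┗━━━━━━━━━━━━━━━━━━━┛                 


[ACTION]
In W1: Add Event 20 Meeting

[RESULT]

       ┏━━━━━━━━━━━━━━━━━━━┓                 
       ┃ CalendarWidget    ┃                 
       ┠───────────────────┨                 
━━━━━━━┃    ┏━━━━━━━━━━━━━━━━━━┓             
 Calcul┃Mo T┃ MusicSequencer   ┃             
───────┃    ┠──────────────────┨             
       ┃ 6  ┃      ▼12345678901┃             
┌───┬──┃13 1┃  Kick···█··█·█·█·┃             
│ 7 │ 8┃20* ┃ Snare██···█·█····┃             
├───┼──┃27 2┃  Clap█········██·┃             
│ 4 │ 5┃    ┃  Bass███····█·█·█┃             
├───┼──┃    ┃ HiHat·····█····█·┃             
│ 1 │ 2┃    ┃   Tom····█·······┃             
└───┴──┃    ┃                  ┃             
━━━━━━━┃    ┗━━━━━━━━━━━━━━━━━━┛             
       ┃                   ┃                 
       ┗━━━━━━━━━━━━━━━━━━━┛                 


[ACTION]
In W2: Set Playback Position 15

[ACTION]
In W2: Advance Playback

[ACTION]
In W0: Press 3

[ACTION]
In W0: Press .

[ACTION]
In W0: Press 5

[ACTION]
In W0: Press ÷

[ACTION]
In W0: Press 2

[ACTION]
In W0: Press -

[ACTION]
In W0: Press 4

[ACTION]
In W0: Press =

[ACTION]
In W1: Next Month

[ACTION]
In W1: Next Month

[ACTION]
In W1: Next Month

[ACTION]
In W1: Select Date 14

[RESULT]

       ┏━━━━━━━━━━━━━━━━━━━┓                 
       ┃ CalendarWidget    ┃                 
       ┠───────────────────┨                 
━━━━━━━┃   N┏━━━━━━━━━━━━━━━━━━┓             
 Calcul┃Mo T┃ MusicSequencer   ┃             
───────┃    ┠──────────────────┨             
       ┃ 5  ┃      ▼12345678901┃             
┌───┬──┃12 1┃  Kick···█··█·█·█·┃             
│ 7 │ 8┃19 2┃ Snare██···█·█····┃             
├───┼──┃26 2┃  Clap█········██·┃             
│ 4 │ 5┃    ┃  Bass███····█·█·█┃             
├───┼──┃    ┃ HiHat·····█····█·┃             
│ 1 │ 2┃    ┃   Tom····█·······┃             
└───┴──┃    ┃                  ┃             
━━━━━━━┃    ┗━━━━━━━━━━━━━━━━━━┛             
       ┃                   ┃                 
       ┗━━━━━━━━━━━━━━━━━━━┛                 


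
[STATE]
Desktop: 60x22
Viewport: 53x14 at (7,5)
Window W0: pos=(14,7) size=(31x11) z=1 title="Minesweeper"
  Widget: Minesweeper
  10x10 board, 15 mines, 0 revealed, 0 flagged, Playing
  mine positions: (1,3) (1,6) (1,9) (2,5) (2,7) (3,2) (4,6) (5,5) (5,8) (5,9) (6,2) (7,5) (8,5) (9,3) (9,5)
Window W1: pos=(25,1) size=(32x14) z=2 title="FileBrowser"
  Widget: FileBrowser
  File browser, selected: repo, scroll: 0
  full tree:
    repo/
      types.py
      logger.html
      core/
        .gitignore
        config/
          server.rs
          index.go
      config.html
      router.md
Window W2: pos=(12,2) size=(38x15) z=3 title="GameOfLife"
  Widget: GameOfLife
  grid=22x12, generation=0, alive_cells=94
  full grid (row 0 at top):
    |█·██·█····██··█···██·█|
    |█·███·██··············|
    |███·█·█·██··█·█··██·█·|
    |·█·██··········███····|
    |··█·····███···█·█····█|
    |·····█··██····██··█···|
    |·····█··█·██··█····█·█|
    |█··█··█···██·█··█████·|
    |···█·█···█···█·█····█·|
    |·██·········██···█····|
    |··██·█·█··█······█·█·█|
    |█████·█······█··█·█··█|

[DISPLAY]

     ┃Gen: 0                              ┃      ┃   
     ┃█·███·██··············              ┃      ┃   
     ┃███·█·█·██··█·█··██·█·              ┃      ┃   
     ┃·█·██··········███····              ┃      ┃   
     ┃··█·····███···█·█····█              ┃      ┃   
     ┃·····█··██····██··█···              ┃      ┃   
     ┃·····█··█·██··█····█·█              ┃      ┃   
     ┃█··█··█···██·█··█████·              ┃      ┃   
     ┃···█·█···█···█·█····█·              ┃      ┃   
     ┃·██·········██···█····              ┃━━━━━━┛   
     ┃··██·█·█··█······█·█·█              ┃          
     ┗━━━━━━━━━━━━━━━━━━━━━━━━━━━━━━━━━━━━┛          
       ┗━━━━━━━━━━━━━━━━━━━━━━━━━━━━━┛               
                                                     


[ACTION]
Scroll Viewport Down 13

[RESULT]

     ┃·█·██··········███····              ┃      ┃   
     ┃··█·····███···█·█····█              ┃      ┃   
     ┃·····█··██····██··█···              ┃      ┃   
     ┃·····█··█·██··█····█·█              ┃      ┃   
     ┃█··█··█···██·█··█████·              ┃      ┃   
     ┃···█·█···█···█·█····█·              ┃      ┃   
     ┃·██·········██···█····              ┃━━━━━━┛   
     ┃··██·█·█··█······█·█·█              ┃          
     ┗━━━━━━━━━━━━━━━━━━━━━━━━━━━━━━━━━━━━┛          
       ┗━━━━━━━━━━━━━━━━━━━━━━━━━━━━━┛               
                                                     
                                                     
                                                     
                                                     


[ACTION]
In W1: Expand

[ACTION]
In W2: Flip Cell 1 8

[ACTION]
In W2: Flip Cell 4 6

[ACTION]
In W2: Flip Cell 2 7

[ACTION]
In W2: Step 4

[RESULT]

     ┃█·█·█····█·█···██·····              ┃      ┃   
     ┃·█···█········███·····              ┃      ┃   
     ┃········█···█·█··█····              ┃      ┃   
     ┃····█··········█·█····              ┃      ┃   
     ┃···███········█··██·█·              ┃      ┃   
     ┃·██···█······██···█·█·              ┃      ┃   
     ┃··█·█·██····█····███·█              ┃━━━━━━┛   
     ┃····█··█····███·····█·              ┃          
     ┗━━━━━━━━━━━━━━━━━━━━━━━━━━━━━━━━━━━━┛          
       ┗━━━━━━━━━━━━━━━━━━━━━━━━━━━━━┛               
                                                     
                                                     
                                                     
                                                     


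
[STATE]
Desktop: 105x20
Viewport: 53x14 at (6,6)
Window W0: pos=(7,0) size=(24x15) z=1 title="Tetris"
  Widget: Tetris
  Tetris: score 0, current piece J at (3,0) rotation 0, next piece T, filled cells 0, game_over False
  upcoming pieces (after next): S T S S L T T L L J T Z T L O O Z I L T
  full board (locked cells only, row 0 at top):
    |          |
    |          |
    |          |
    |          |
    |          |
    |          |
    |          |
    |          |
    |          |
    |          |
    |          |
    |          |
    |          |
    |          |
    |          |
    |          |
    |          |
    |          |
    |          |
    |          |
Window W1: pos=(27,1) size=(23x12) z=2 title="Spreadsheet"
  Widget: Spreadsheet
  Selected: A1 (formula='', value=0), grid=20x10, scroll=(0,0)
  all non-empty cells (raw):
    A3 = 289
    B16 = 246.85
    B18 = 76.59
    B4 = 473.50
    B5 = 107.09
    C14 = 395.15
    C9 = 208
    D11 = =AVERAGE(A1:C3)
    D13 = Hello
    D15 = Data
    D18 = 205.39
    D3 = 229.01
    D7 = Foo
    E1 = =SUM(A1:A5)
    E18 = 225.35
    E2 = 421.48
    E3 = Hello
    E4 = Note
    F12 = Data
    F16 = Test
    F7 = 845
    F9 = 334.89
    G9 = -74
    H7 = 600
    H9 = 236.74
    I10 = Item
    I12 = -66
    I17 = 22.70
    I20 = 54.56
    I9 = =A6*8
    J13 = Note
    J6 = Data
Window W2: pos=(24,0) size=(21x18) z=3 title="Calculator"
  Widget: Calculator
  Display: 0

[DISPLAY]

 ┃          │     ┃├───┼───┼───┼───┤  ┃----┃         
 ┃          │     ┃│ 4 │ 5 │ 6 │ × │  ┃  0 ┃         
 ┃          │     ┃├───┼───┼───┼───┤  ┃  0 ┃         
 ┃          │Score┃│ 1 │ 2 │ 3 │ - │  ┃  0 ┃         
 ┃          │0    ┃├───┼───┼───┼───┤  ┃.50 ┃         
 ┃          │     ┃│ 0 │ . │ = │ + │  ┃.09 ┃         
 ┃          │     ┃├───┼───┼───┼───┤  ┃━━━━┛         
 ┃          │     ┃│ C │ MC│ MR│ M+│  ┃              
 ┗━━━━━━━━━━━━━━━━┃└───┴───┴───┴───┘  ┃              
                  ┃                   ┃              
                  ┃                   ┃              
                  ┗━━━━━━━━━━━━━━━━━━━┛              
                                                     
                                                     


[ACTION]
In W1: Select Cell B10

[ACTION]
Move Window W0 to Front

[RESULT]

 ┃          │           ┃──┼───┼───┤  ┃----┃         
 ┃          │           ┃5 │ 6 │ × │  ┃  0 ┃         
 ┃          │           ┃──┼───┼───┤  ┃  0 ┃         
 ┃          │Score:     ┃2 │ 3 │ - │  ┃  0 ┃         
 ┃          │0          ┃──┼───┼───┤  ┃.50 ┃         
 ┃          │           ┃. │ = │ + │  ┃.09 ┃         
 ┃          │           ┃──┼───┼───┤  ┃━━━━┛         
 ┃          │           ┃MC│ MR│ M+│  ┃              
 ┗━━━━━━━━━━━━━━━━━━━━━━┛──┴───┴───┘  ┃              
                  ┃                   ┃              
                  ┃                   ┃              
                  ┗━━━━━━━━━━━━━━━━━━━┛              
                                                     
                                                     


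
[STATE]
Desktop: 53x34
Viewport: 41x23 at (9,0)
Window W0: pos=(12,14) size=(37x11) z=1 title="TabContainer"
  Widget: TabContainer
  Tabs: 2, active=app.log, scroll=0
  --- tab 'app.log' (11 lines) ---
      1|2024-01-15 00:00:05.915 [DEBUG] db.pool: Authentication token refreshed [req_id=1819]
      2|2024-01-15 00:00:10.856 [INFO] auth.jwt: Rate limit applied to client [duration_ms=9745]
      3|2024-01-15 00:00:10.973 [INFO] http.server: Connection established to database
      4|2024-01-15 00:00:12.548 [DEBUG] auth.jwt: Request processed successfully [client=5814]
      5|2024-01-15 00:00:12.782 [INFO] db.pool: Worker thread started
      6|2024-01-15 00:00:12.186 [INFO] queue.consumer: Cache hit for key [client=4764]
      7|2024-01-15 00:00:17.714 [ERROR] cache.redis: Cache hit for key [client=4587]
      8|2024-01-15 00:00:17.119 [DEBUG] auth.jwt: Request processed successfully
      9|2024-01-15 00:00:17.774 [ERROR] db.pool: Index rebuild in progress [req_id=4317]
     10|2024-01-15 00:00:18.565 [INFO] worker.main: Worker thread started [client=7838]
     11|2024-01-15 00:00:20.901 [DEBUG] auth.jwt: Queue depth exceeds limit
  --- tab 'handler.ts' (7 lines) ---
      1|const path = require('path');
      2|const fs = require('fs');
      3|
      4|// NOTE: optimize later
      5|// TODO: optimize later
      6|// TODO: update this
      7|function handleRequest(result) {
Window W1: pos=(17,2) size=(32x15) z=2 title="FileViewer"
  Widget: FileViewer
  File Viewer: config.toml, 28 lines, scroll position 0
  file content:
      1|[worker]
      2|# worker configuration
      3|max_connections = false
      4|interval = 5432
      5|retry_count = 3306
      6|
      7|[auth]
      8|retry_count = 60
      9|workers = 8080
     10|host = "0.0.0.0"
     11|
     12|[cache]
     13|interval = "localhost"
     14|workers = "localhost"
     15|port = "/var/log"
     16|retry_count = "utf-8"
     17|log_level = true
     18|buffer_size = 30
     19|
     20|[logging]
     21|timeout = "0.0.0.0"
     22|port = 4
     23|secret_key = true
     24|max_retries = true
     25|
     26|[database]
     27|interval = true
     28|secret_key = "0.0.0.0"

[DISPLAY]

                                         
                                         
        ┏━━━━━━━━━━━━━━━━━━━━━━━━━━━━━━┓ 
        ┃ FileViewer                   ┃ 
        ┠──────────────────────────────┨ 
        ┃[worker]                     ▲┃ 
        ┃# worker configuration       █┃ 
        ┃max_connections = false      ░┃ 
        ┃interval = 5432              ░┃ 
        ┃retry_count = 3306           ░┃ 
        ┃                             ░┃ 
        ┃[auth]                       ░┃ 
        ┃retry_count = 60             ░┃ 
        ┃workers = 8080               ░┃ 
   ┏━━━━┃host = "0.0.0.0"             ░┃ 
   ┃ Tab┃                             ▼┃ 
   ┠────┗━━━━━━━━━━━━━━━━━━━━━━━━━━━━━━┛ 
   ┃[app.log]│ handler.ts              ┃ 
   ┃───────────────────────────────────┃ 
   ┃2024-01-15 00:00:05.915 [DEBUG] db.┃ 
   ┃2024-01-15 00:00:10.856 [INFO] auth┃ 
   ┃2024-01-15 00:00:10.973 [INFO] http┃ 
   ┃2024-01-15 00:00:12.548 [DEBUG] aut┃ 


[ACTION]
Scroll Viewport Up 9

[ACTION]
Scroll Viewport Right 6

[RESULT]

                                         
                                         
     ┏━━━━━━━━━━━━━━━━━━━━━━━━━━━━━━┓    
     ┃ FileViewer                   ┃    
     ┠──────────────────────────────┨    
     ┃[worker]                     ▲┃    
     ┃# worker configuration       █┃    
     ┃max_connections = false      ░┃    
     ┃interval = 5432              ░┃    
     ┃retry_count = 3306           ░┃    
     ┃                             ░┃    
     ┃[auth]                       ░┃    
     ┃retry_count = 60             ░┃    
     ┃workers = 8080               ░┃    
┏━━━━┃host = "0.0.0.0"             ░┃    
┃ Tab┃                             ▼┃    
┠────┗━━━━━━━━━━━━━━━━━━━━━━━━━━━━━━┛    
┃[app.log]│ handler.ts              ┃    
┃───────────────────────────────────┃    
┃2024-01-15 00:00:05.915 [DEBUG] db.┃    
┃2024-01-15 00:00:10.856 [INFO] auth┃    
┃2024-01-15 00:00:10.973 [INFO] http┃    
┃2024-01-15 00:00:12.548 [DEBUG] aut┃    


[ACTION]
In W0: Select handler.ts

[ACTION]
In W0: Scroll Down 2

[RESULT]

                                         
                                         
     ┏━━━━━━━━━━━━━━━━━━━━━━━━━━━━━━┓    
     ┃ FileViewer                   ┃    
     ┠──────────────────────────────┨    
     ┃[worker]                     ▲┃    
     ┃# worker configuration       █┃    
     ┃max_connections = false      ░┃    
     ┃interval = 5432              ░┃    
     ┃retry_count = 3306           ░┃    
     ┃                             ░┃    
     ┃[auth]                       ░┃    
     ┃retry_count = 60             ░┃    
     ┃workers = 8080               ░┃    
┏━━━━┃host = "0.0.0.0"             ░┃    
┃ Tab┃                             ▼┃    
┠────┗━━━━━━━━━━━━━━━━━━━━━━━━━━━━━━┛    
┃ app.log │[handler.ts]             ┃    
┃───────────────────────────────────┃    
┃                                   ┃    
┃// NOTE: optimize later            ┃    
┃// TODO: optimize later            ┃    
┃// TODO: update this               ┃    
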